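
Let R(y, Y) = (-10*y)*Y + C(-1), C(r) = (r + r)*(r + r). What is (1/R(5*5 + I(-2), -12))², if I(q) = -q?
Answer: 1/10523536 ≈ 9.5025e-8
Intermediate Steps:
C(r) = 4*r² (C(r) = (2*r)*(2*r) = 4*r²)
R(y, Y) = 4 - 10*Y*y (R(y, Y) = (-10*y)*Y + 4*(-1)² = -10*Y*y + 4*1 = -10*Y*y + 4 = 4 - 10*Y*y)
(1/R(5*5 + I(-2), -12))² = (1/(4 - 10*(-12)*(5*5 - 1*(-2))))² = (1/(4 - 10*(-12)*(25 + 2)))² = (1/(4 - 10*(-12)*27))² = (1/(4 + 3240))² = (1/3244)² = 1/10523536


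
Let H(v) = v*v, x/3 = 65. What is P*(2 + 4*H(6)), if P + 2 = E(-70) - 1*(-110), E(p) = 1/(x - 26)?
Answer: 2664938/169 ≈ 15769.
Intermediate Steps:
x = 195 (x = 3*65 = 195)
H(v) = v²
E(p) = 1/169 (E(p) = 1/(195 - 26) = 1/169)
P = 18253/169 (P = -2 + (1/169 - 1*(-110)) = -2 + (1/169 + 110) = -2 + 18591/169 = 18253/169 ≈ 108.01)
P*(2 + 4*H(6)) = 18253*(2 + 4*6²)/169 = 18253*(2 + 4*36)/169 = 18253*(2 + 144)/169 = (18253/169)*146 = 2664938/169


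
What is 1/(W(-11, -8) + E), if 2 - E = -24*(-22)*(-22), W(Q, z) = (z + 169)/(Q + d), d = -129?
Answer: 20/232337 ≈ 8.6082e-5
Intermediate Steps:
W(Q, z) = (169 + z)/(-129 + Q) (W(Q, z) = (z + 169)/(Q - 129) = (169 + z)/(-129 + Q))
E = 11618 (E = 2 - (-24*(-22))*(-22) = 2 - 528*(-22) = 2 - 1*(-11616) = 2 + 11616 = 11618)
1/(W(-11, -8) + E) = 1/((169 - 8)/(-129 - 11) + 11618) = 1/(161/(-140) + 11618) = 1/(-1/140*161 + 11618) = 1/(-23/20 + 11618) = 1/(232337/20) = 20/232337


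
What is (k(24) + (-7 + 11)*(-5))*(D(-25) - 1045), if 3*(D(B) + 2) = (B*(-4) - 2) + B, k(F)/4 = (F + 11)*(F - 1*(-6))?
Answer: -12824240/3 ≈ -4.2747e+6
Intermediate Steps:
k(F) = 4*(6 + F)*(11 + F) (k(F) = 4*((F + 11)*(F - 1*(-6))) = 4*((11 + F)*(F + 6)) = 4*((11 + F)*(6 + F)) = 4*((6 + F)*(11 + F)) = 4*(6 + F)*(11 + F))
D(B) = -8/3 - B (D(B) = -2 + ((B*(-4) - 2) + B)/3 = -2 + ((-4*B - 2) + B)/3 = -2 + ((-2 - 4*B) + B)/3 = -2 + (-2 - 3*B)/3 = -2 + (-⅔ - B) = -8/3 - B)
(k(24) + (-7 + 11)*(-5))*(D(-25) - 1045) = ((264 + 4*24² + 68*24) + (-7 + 11)*(-5))*((-8/3 - 1*(-25)) - 1045) = ((264 + 4*576 + 1632) + 4*(-5))*((-8/3 + 25) - 1045) = ((264 + 2304 + 1632) - 20)*(67/3 - 1045) = (4200 - 20)*(-3068/3) = 4180*(-3068/3) = -12824240/3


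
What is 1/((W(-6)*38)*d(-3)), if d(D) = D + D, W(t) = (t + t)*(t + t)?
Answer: -1/32832 ≈ -3.0458e-5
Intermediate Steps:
W(t) = 4*t² (W(t) = (2*t)*(2*t) = 4*t²)
d(D) = 2*D
1/((W(-6)*38)*d(-3)) = 1/(((4*(-6)²)*38)*(2*(-3))) = 1/(((4*36)*38)*(-6)) = 1/((144*38)*(-6)) = 1/(5472*(-6)) = 1/(-32832) = -1/32832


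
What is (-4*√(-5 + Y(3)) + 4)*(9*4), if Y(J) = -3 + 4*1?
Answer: 144 - 288*I ≈ 144.0 - 288.0*I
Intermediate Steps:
Y(J) = 1 (Y(J) = -3 + 4 = 1)
(-4*√(-5 + Y(3)) + 4)*(9*4) = (-4*√(-5 + 1) + 4)*(9*4) = (-8*I + 4)*36 = (4 - 8*I)*36 = 144 - 288*I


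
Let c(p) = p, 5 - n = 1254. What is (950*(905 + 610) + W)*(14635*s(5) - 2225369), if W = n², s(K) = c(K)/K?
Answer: -6630546160234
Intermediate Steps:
n = -1249 (n = 5 - 1*1254 = 5 - 1254 = -1249)
s(K) = 1 (s(K) = K/K = 1)
W = 1560001 (W = (-1249)² = 1560001)
(950*(905 + 610) + W)*(14635*s(5) - 2225369) = (950*(905 + 610) + 1560001)*(14635*1 - 2225369) = (950*1515 + 1560001)*(14635 - 2225369) = (1439250 + 1560001)*(-2210734) = 2999251*(-2210734) = -6630546160234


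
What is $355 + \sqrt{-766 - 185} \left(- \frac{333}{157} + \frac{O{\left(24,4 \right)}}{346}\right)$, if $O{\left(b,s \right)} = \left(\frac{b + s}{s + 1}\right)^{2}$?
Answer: $355 - \frac{1378681 i \sqrt{951}}{679025} \approx 355.0 - 62.614 i$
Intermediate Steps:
$O{\left(b,s \right)} = \frac{\left(b + s\right)^{2}}{\left(1 + s\right)^{2}}$ ($O{\left(b,s \right)} = \left(\frac{b + s}{1 + s}\right)^{2} = \frac{\left(b + s\right)^{2}}{\left(1 + s\right)^{2}}$)
$355 + \sqrt{-766 - 185} \left(- \frac{333}{157} + \frac{O{\left(24,4 \right)}}{346}\right) = 355 + \sqrt{-766 - 185} \left(- \frac{333}{157} + \frac{\frac{1}{\left(1 + 4\right)^{2}} \left(24 + 4\right)^{2}}{346}\right) = 355 + \sqrt{-951} \left(\left(-333\right) \frac{1}{157} + \frac{28^{2}}{25} \cdot \frac{1}{346}\right) = 355 + i \sqrt{951} \left(- \frac{333}{157} + \frac{1}{25} \cdot 784 \cdot \frac{1}{346}\right) = 355 + i \sqrt{951} \left(- \frac{333}{157} + \frac{784}{25} \cdot \frac{1}{346}\right) = 355 + i \sqrt{951} \left(- \frac{333}{157} + \frac{392}{4325}\right) = 355 + i \sqrt{951} \left(- \frac{1378681}{679025}\right) = 355 - \frac{1378681 i \sqrt{951}}{679025}$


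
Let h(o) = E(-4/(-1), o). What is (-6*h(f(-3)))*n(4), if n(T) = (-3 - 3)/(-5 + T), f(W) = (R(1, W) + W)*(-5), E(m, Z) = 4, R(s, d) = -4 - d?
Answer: -144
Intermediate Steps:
f(W) = 20 (f(W) = ((-4 - W) + W)*(-5) = -4*(-5) = 20)
h(o) = 4
n(T) = -6/(-5 + T)
(-6*h(f(-3)))*n(4) = (-6*4)*(-6/(-5 + 4)) = -(-144)/(-1) = -(-144)*(-1) = -24*6 = -144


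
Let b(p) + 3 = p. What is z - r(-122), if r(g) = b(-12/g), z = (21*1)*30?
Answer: 38607/61 ≈ 632.90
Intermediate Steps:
b(p) = -3 + p
z = 630 (z = 21*30 = 630)
r(g) = -3 - 12/g
z - r(-122) = 630 - (-3 - 12/(-122)) = 630 - (-3 - 12*(-1/122)) = 630 - (-3 + 6/61) = 630 - 1*(-177/61) = 630 + 177/61 = 38607/61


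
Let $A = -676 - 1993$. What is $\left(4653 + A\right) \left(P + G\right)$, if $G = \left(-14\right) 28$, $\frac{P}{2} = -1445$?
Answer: $-6511488$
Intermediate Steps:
$P = -2890$ ($P = 2 \left(-1445\right) = -2890$)
$A = -2669$ ($A = -676 - 1993 = -2669$)
$G = -392$
$\left(4653 + A\right) \left(P + G\right) = \left(4653 - 2669\right) \left(-2890 - 392\right) = 1984 \left(-3282\right) = -6511488$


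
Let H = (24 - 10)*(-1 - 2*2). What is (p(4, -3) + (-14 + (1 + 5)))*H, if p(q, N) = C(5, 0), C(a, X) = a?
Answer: 210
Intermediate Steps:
p(q, N) = 5
H = -70 (H = 14*(-1 - 4) = 14*(-5) = -70)
(p(4, -3) + (-14 + (1 + 5)))*H = (5 + (-14 + (1 + 5)))*(-70) = (5 + (-14 + 6))*(-70) = (5 - 8)*(-70) = -3*(-70) = 210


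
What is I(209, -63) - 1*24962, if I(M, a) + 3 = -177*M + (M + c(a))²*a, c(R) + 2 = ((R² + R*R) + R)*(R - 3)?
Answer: -17005270579445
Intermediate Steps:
c(R) = -2 + (-3 + R)*(R + 2*R²) (c(R) = -2 + ((R² + R*R) + R)*(R - 3) = -2 + ((R² + R²) + R)*(-3 + R) = -2 + (2*R² + R)*(-3 + R) = -2 + (R + 2*R²)*(-3 + R) = -2 + (-3 + R)*(R + 2*R²))
I(M, a) = -3 - 177*M + a*(-2 + M - 5*a² - 3*a + 2*a³)² (I(M, a) = -3 + (-177*M + (M + (-2 - 5*a² - 3*a + 2*a³))²*a) = -3 + (-177*M + (-2 + M - 5*a² - 3*a + 2*a³)²*a) = -3 + (-177*M + a*(-2 + M - 5*a² - 3*a + 2*a³)²) = -3 - 177*M + a*(-2 + M - 5*a² - 3*a + 2*a³)²)
I(209, -63) - 1*24962 = (-3 - 177*209 - 63*(2 - 1*209 - 2*(-63)³ + 3*(-63) + 5*(-63)²)²) - 1*24962 = (-3 - 36993 - 63*(2 - 209 - 2*(-250047) - 189 + 5*3969)²) - 24962 = (-3 - 36993 - 63*(2 - 209 + 500094 - 189 + 19845)²) - 24962 = (-3 - 36993 - 63*519543²) - 24962 = (-3 - 36993 - 63*269924928849) - 24962 = (-3 - 36993 - 17005270517487) - 24962 = -17005270554483 - 24962 = -17005270579445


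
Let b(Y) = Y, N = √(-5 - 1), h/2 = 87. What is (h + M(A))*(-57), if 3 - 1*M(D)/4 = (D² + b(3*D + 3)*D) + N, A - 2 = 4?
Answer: 26334 + 228*I*√6 ≈ 26334.0 + 558.48*I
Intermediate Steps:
A = 6 (A = 2 + 4 = 6)
h = 174 (h = 2*87 = 174)
N = I*√6 (N = √(-6) = I*√6 ≈ 2.4495*I)
M(D) = 12 - 4*D² - 4*I*√6 - 4*D*(3 + 3*D) (M(D) = 12 - 4*((D² + (3*D + 3)*D) + I*√6) = 12 - 4*((D² + (3 + 3*D)*D) + I*√6) = 12 - 4*((D² + D*(3 + 3*D)) + I*√6) = 12 - 4*(D² + I*√6 + D*(3 + 3*D)) = 12 + (-4*D² - 4*I*√6 - 4*D*(3 + 3*D)) = 12 - 4*D² - 4*I*√6 - 4*D*(3 + 3*D))
(h + M(A))*(-57) = (174 + (12 - 16*6² - 12*6 - 4*I*√6))*(-57) = (174 + (12 - 16*36 - 72 - 4*I*√6))*(-57) = (174 + (12 - 576 - 72 - 4*I*√6))*(-57) = (174 + (-636 - 4*I*√6))*(-57) = (-462 - 4*I*√6)*(-57) = 26334 + 228*I*√6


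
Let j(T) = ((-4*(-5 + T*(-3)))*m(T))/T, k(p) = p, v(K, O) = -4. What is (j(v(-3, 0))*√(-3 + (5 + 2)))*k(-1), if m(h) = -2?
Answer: 28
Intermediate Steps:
j(T) = (-40 - 24*T)/T (j(T) = (-4*(-5 + T*(-3))*(-2))/T = (-4*(-5 - 3*T)*(-2))/T = ((20 + 12*T)*(-2))/T = (-40 - 24*T)/T)
(j(v(-3, 0))*√(-3 + (5 + 2)))*k(-1) = ((-24 - 40/(-4))*√(-3 + (5 + 2)))*(-1) = ((-24 - 40*(-¼))*√(-3 + 7))*(-1) = ((-24 + 10)*√4)*(-1) = -14*2*(-1) = -28*(-1) = 28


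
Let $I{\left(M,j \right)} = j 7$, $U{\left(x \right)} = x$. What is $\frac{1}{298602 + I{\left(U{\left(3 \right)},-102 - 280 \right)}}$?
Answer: $\frac{1}{295928} \approx 3.3792 \cdot 10^{-6}$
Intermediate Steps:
$I{\left(M,j \right)} = 7 j$
$\frac{1}{298602 + I{\left(U{\left(3 \right)},-102 - 280 \right)}} = \frac{1}{298602 + 7 \left(-102 - 280\right)} = \frac{1}{298602 + 7 \left(-382\right)} = \frac{1}{298602 - 2674} = \frac{1}{295928}$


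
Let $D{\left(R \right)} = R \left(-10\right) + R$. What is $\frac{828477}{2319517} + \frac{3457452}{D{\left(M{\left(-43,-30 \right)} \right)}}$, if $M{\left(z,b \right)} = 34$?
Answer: $- \frac{1336560862787}{118295367} \approx -11299.0$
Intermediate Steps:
$D{\left(R \right)} = - 9 R$ ($D{\left(R \right)} = - 10 R + R = - 9 R$)
$\frac{828477}{2319517} + \frac{3457452}{D{\left(M{\left(-43,-30 \right)} \right)}} = \frac{828477}{2319517} + \frac{3457452}{\left(-9\right) 34} = 828477 \cdot \frac{1}{2319517} + \frac{3457452}{-306} = \frac{828477}{2319517} + 3457452 \left(- \frac{1}{306}\right) = \frac{828477}{2319517} - \frac{576242}{51} = - \frac{1336560862787}{118295367}$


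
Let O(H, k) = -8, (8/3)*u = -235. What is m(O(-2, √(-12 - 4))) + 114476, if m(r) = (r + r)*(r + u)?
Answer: 116014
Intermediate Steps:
u = -705/8 (u = (3/8)*(-235) = -705/8 ≈ -88.125)
m(r) = 2*r*(-705/8 + r) (m(r) = (r + r)*(r - 705/8) = (2*r)*(-705/8 + r) = 2*r*(-705/8 + r))
m(O(-2, √(-12 - 4))) + 114476 = (¼)*(-8)*(-705 + 8*(-8)) + 114476 = (¼)*(-8)*(-705 - 64) + 114476 = (¼)*(-8)*(-769) + 114476 = 1538 + 114476 = 116014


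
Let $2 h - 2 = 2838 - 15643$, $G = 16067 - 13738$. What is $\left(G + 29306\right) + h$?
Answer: $\frac{50467}{2} \approx 25234.0$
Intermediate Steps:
$G = 2329$
$h = - \frac{12803}{2}$ ($h = 1 + \frac{2838 - 15643}{2} = 1 + \frac{1}{2} \left(-12805\right) = 1 - \frac{12805}{2} = - \frac{12803}{2} \approx -6401.5$)
$\left(G + 29306\right) + h = \left(2329 + 29306\right) - \frac{12803}{2} = 31635 - \frac{12803}{2} = \frac{50467}{2}$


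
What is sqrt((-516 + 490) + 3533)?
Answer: sqrt(3507) ≈ 59.220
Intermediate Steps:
sqrt((-516 + 490) + 3533) = sqrt(-26 + 3533) = sqrt(3507)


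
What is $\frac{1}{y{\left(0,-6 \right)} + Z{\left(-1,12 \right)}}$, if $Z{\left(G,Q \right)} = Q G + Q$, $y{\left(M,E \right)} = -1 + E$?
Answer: $- \frac{1}{7} \approx -0.14286$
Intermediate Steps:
$Z{\left(G,Q \right)} = Q + G Q$ ($Z{\left(G,Q \right)} = G Q + Q = Q + G Q$)
$\frac{1}{y{\left(0,-6 \right)} + Z{\left(-1,12 \right)}} = \frac{1}{\left(-1 - 6\right) + 12 \left(1 - 1\right)} = \frac{1}{-7 + 12 \cdot 0} = \frac{1}{-7 + 0} = \frac{1}{-7} = - \frac{1}{7}$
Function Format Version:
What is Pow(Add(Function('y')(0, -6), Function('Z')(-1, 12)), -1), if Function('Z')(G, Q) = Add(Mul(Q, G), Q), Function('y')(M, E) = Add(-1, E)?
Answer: Rational(-1, 7) ≈ -0.14286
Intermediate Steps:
Function('Z')(G, Q) = Add(Q, Mul(G, Q)) (Function('Z')(G, Q) = Add(Mul(G, Q), Q) = Add(Q, Mul(G, Q)))
Pow(Add(Function('y')(0, -6), Function('Z')(-1, 12)), -1) = Pow(Add(Add(-1, -6), Mul(12, Add(1, -1))), -1) = Pow(Add(-7, Mul(12, 0)), -1) = Pow(Add(-7, 0), -1) = Pow(-7, -1) = Rational(-1, 7)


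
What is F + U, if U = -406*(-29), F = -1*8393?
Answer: 3381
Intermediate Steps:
F = -8393
U = 11774
F + U = -8393 + 11774 = 3381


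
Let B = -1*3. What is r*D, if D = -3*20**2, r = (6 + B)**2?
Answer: -10800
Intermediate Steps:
B = -3
r = 9 (r = (6 - 3)**2 = 3**2 = 9)
D = -1200 (D = -3*400 = -1200)
r*D = 9*(-1200) = -10800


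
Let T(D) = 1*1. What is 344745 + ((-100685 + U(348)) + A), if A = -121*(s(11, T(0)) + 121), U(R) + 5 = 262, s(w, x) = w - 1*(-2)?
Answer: 228103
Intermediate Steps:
T(D) = 1
s(w, x) = 2 + w (s(w, x) = w + 2 = 2 + w)
U(R) = 257 (U(R) = -5 + 262 = 257)
A = -16214 (A = -121*((2 + 11) + 121) = -121*(13 + 121) = -121*134 = -16214)
344745 + ((-100685 + U(348)) + A) = 344745 + ((-100685 + 257) - 16214) = 344745 + (-100428 - 16214) = 344745 - 116642 = 228103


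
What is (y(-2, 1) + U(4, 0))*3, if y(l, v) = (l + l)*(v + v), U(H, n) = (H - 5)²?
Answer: -21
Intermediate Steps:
U(H, n) = (-5 + H)²
y(l, v) = 4*l*v (y(l, v) = (2*l)*(2*v) = 4*l*v)
(y(-2, 1) + U(4, 0))*3 = (4*(-2)*1 + (-5 + 4)²)*3 = (-8 + (-1)²)*3 = (-8 + 1)*3 = -7*3 = -21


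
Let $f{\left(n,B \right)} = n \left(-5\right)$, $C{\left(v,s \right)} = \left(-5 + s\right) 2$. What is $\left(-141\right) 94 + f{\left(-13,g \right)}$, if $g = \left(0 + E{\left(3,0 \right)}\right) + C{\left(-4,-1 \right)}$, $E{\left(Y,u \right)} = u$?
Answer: $-13189$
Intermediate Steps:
$C{\left(v,s \right)} = -10 + 2 s$
$g = -12$ ($g = \left(0 + 0\right) + \left(-10 + 2 \left(-1\right)\right) = 0 - 12 = -12$)
$f{\left(n,B \right)} = - 5 n$
$\left(-141\right) 94 + f{\left(-13,g \right)} = \left(-141\right) 94 - -65 = -13254 + 65 = -13189$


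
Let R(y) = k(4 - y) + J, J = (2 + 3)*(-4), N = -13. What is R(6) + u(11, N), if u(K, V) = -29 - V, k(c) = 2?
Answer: -34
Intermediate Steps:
J = -20 (J = 5*(-4) = -20)
R(y) = -18 (R(y) = 2 - 20 = -18)
R(6) + u(11, N) = -18 + (-29 - 1*(-13)) = -18 + (-29 + 13) = -18 - 16 = -34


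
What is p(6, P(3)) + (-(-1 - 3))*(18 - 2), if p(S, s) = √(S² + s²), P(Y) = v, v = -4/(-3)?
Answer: 64 + 2*√85/3 ≈ 70.146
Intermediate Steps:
v = 4/3 (v = -4*(-⅓) = 4/3 ≈ 1.3333)
P(Y) = 4/3
p(6, P(3)) + (-(-1 - 3))*(18 - 2) = √(6² + (4/3)²) + (-(-1 - 3))*(18 - 2) = √(36 + 16/9) - 1*(-4)*16 = √(340/9) + 4*16 = 2*√85/3 + 64 = 64 + 2*√85/3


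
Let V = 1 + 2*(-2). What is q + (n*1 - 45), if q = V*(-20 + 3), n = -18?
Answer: -12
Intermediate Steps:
V = -3 (V = 1 - 4 = -3)
q = 51 (q = -3*(-20 + 3) = -3*(-17) = 51)
q + (n*1 - 45) = 51 + (-18*1 - 45) = 51 + (-18 - 45) = 51 - 63 = -12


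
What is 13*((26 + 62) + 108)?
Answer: 2548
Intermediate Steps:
13*((26 + 62) + 108) = 13*(88 + 108) = 13*196 = 2548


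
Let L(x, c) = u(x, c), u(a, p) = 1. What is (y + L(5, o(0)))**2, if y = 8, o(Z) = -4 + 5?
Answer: 81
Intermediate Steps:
o(Z) = 1
L(x, c) = 1
(y + L(5, o(0)))**2 = (8 + 1)**2 = 9**2 = 81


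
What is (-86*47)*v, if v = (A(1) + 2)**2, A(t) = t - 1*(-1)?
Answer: -64672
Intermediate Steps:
A(t) = 1 + t (A(t) = t + 1 = 1 + t)
v = 16 (v = ((1 + 1) + 2)**2 = (2 + 2)**2 = 4**2 = 16)
(-86*47)*v = -86*47*16 = -4042*16 = -64672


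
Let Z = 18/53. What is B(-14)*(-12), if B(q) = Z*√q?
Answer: -216*I*√14/53 ≈ -15.249*I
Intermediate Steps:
Z = 18/53 (Z = 18*(1/53) = 18/53 ≈ 0.33962)
B(q) = 18*√q/53
B(-14)*(-12) = (18*√(-14)/53)*(-12) = (18*(I*√14)/53)*(-12) = (18*I*√14/53)*(-12) = -216*I*√14/53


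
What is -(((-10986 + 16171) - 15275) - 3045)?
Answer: 13135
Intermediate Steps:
-(((-10986 + 16171) - 15275) - 3045) = -((5185 - 15275) - 3045) = -(-10090 - 3045) = -1*(-13135) = 13135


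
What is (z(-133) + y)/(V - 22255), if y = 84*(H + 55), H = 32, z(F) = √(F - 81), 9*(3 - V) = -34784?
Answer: -16443/41371 - 9*I*√214/165484 ≈ -0.39745 - 0.0007956*I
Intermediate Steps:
V = 34811/9 (V = 3 - ⅑*(-34784) = 3 + 34784/9 = 34811/9 ≈ 3867.9)
z(F) = √(-81 + F)
y = 7308 (y = 84*(32 + 55) = 84*87 = 7308)
(z(-133) + y)/(V - 22255) = (√(-81 - 133) + 7308)/(34811/9 - 22255) = (√(-214) + 7308)/(-165484/9) = (I*√214 + 7308)*(-9/165484) = (7308 + I*√214)*(-9/165484) = -16443/41371 - 9*I*√214/165484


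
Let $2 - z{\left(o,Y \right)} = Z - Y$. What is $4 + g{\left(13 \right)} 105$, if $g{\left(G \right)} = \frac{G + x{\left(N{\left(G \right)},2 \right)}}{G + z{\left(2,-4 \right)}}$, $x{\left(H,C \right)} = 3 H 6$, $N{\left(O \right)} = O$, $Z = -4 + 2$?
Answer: $1999$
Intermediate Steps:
$Z = -2$
$z{\left(o,Y \right)} = 4 + Y$ ($z{\left(o,Y \right)} = 2 - \left(-2 - Y\right) = 2 + \left(2 + Y\right) = 4 + Y$)
$x{\left(H,C \right)} = 18 H$
$g{\left(G \right)} = 19$ ($g{\left(G \right)} = \frac{G + 18 G}{G + \left(4 - 4\right)} = \frac{19 G}{G + 0} = \frac{19 G}{G} = 19$)
$4 + g{\left(13 \right)} 105 = 4 + 19 \cdot 105 = 4 + 1995 = 1999$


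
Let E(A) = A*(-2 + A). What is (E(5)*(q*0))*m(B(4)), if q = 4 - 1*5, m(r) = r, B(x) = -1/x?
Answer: 0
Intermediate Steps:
q = -1 (q = 4 - 5 = -1)
(E(5)*(q*0))*m(B(4)) = ((5*(-2 + 5))*(-1*0))*(-1/4) = ((5*3)*0)*(-1*1/4) = (15*0)*(-1/4) = 0*(-1/4) = 0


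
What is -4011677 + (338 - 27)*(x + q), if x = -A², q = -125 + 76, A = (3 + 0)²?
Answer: -4052107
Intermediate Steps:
A = 9 (A = 3² = 9)
q = -49
x = -81 (x = -1*9² = -1*81 = -81)
-4011677 + (338 - 27)*(x + q) = -4011677 + (338 - 27)*(-81 - 49) = -4011677 + 311*(-130) = -4011677 - 40430 = -4052107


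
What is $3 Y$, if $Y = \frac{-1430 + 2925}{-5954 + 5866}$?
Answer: $- \frac{4485}{88} \approx -50.966$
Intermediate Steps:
$Y = - \frac{1495}{88}$ ($Y = \frac{1495}{-88} = 1495 \left(- \frac{1}{88}\right) = - \frac{1495}{88} \approx -16.989$)
$3 Y = 3 \left(- \frac{1495}{88}\right) = - \frac{4485}{88}$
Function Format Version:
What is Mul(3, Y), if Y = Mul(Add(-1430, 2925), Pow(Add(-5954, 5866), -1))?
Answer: Rational(-4485, 88) ≈ -50.966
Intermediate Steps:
Y = Rational(-1495, 88) (Y = Mul(1495, Pow(-88, -1)) = Mul(1495, Rational(-1, 88)) = Rational(-1495, 88) ≈ -16.989)
Mul(3, Y) = Mul(3, Rational(-1495, 88)) = Rational(-4485, 88)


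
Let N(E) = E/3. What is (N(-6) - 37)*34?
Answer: -1326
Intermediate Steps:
N(E) = E/3 (N(E) = E*(1/3) = E/3)
(N(-6) - 37)*34 = ((1/3)*(-6) - 37)*34 = (-2 - 37)*34 = -39*34 = -1326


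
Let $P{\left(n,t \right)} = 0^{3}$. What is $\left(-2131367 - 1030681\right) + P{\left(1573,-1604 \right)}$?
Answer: $-3162048$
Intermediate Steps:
$P{\left(n,t \right)} = 0$
$\left(-2131367 - 1030681\right) + P{\left(1573,-1604 \right)} = \left(-2131367 - 1030681\right) + 0 = -3162048 + 0 = -3162048$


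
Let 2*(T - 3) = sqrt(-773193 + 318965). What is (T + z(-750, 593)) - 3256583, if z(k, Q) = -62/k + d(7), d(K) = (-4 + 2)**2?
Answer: -1221215969/375 + I*sqrt(113557) ≈ -3.2566e+6 + 336.98*I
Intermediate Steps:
d(K) = 4 (d(K) = (-2)**2 = 4)
T = 3 + I*sqrt(113557) (T = 3 + sqrt(-773193 + 318965)/2 = 3 + sqrt(-454228)/2 = 3 + (2*I*sqrt(113557))/2 = 3 + I*sqrt(113557) ≈ 3.0 + 336.98*I)
z(k, Q) = 4 - 62/k (z(k, Q) = -62/k + 4 = 4 - 62/k)
(T + z(-750, 593)) - 3256583 = ((3 + I*sqrt(113557)) + (4 - 62/(-750))) - 3256583 = ((3 + I*sqrt(113557)) + (4 - 62*(-1/750))) - 3256583 = ((3 + I*sqrt(113557)) + (4 + 31/375)) - 3256583 = ((3 + I*sqrt(113557)) + 1531/375) - 3256583 = (2656/375 + I*sqrt(113557)) - 3256583 = -1221215969/375 + I*sqrt(113557)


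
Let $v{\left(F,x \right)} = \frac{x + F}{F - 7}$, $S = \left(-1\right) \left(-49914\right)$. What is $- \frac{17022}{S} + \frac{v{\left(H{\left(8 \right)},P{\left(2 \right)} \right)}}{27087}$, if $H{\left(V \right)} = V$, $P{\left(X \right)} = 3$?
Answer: $- \frac{25584770}{75112251} \approx -0.34062$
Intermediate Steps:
$S = 49914$
$v{\left(F,x \right)} = \frac{F + x}{-7 + F}$
$- \frac{17022}{S} + \frac{v{\left(H{\left(8 \right)},P{\left(2 \right)} \right)}}{27087} = - \frac{17022}{49914} + \frac{\frac{1}{-7 + 8} \left(8 + 3\right)}{27087} = \left(-17022\right) \frac{1}{49914} + 1^{-1} \cdot 11 \cdot \frac{1}{27087} = - \frac{2837}{8319} + 1 \cdot 11 \cdot \frac{1}{27087} = - \frac{2837}{8319} + 11 \cdot \frac{1}{27087} = - \frac{2837}{8319} + \frac{11}{27087} = - \frac{25584770}{75112251}$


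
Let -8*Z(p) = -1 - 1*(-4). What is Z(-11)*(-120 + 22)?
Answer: 147/4 ≈ 36.750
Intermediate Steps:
Z(p) = -3/8 (Z(p) = -(-1 - 1*(-4))/8 = -(-1 + 4)/8 = -⅛*3 = -3/8)
Z(-11)*(-120 + 22) = -3*(-120 + 22)/8 = -3/8*(-98) = 147/4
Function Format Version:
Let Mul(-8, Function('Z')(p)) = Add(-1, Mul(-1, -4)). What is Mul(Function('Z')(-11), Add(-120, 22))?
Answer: Rational(147, 4) ≈ 36.750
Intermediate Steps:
Function('Z')(p) = Rational(-3, 8) (Function('Z')(p) = Mul(Rational(-1, 8), Add(-1, Mul(-1, -4))) = Mul(Rational(-1, 8), Add(-1, 4)) = Mul(Rational(-1, 8), 3) = Rational(-3, 8))
Mul(Function('Z')(-11), Add(-120, 22)) = Mul(Rational(-3, 8), Add(-120, 22)) = Mul(Rational(-3, 8), -98) = Rational(147, 4)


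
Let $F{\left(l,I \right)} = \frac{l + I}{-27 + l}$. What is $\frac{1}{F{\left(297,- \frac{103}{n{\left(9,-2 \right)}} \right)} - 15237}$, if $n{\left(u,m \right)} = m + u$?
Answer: $- \frac{945}{14397977} \approx -6.5634 \cdot 10^{-5}$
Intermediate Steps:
$F{\left(l,I \right)} = \frac{I + l}{-27 + l}$
$\frac{1}{F{\left(297,- \frac{103}{n{\left(9,-2 \right)}} \right)} - 15237} = \frac{1}{\frac{- \frac{103}{-2 + 9} + 297}{-27 + 297} - 15237} = \frac{1}{\frac{- \frac{103}{7} + 297}{270} - 15237} = \frac{1}{\frac{1}{270} \cdot \frac{1976}{7} - 15237} = \frac{1}{\frac{988}{945} - 15237} = \frac{1}{- \frac{14397977}{945}} = - \frac{945}{14397977}$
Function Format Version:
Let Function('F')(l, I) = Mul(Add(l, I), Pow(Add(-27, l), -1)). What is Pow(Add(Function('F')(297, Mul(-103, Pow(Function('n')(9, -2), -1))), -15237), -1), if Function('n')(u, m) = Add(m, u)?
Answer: Rational(-945, 14397977) ≈ -6.5634e-5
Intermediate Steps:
Function('F')(l, I) = Mul(Pow(Add(-27, l), -1), Add(I, l)) (Function('F')(l, I) = Mul(Add(I, l), Pow(Add(-27, l), -1)) = Mul(Pow(Add(-27, l), -1), Add(I, l)))
Pow(Add(Function('F')(297, Mul(-103, Pow(Function('n')(9, -2), -1))), -15237), -1) = Pow(Add(Mul(Pow(Add(-27, 297), -1), Add(Mul(-103, Pow(Add(-2, 9), -1)), 297)), -15237), -1) = Pow(Add(Mul(Pow(270, -1), Add(Mul(-103, Pow(7, -1)), 297)), -15237), -1) = Pow(Add(Mul(Rational(1, 270), Add(Mul(-103, Rational(1, 7)), 297)), -15237), -1) = Pow(Add(Mul(Rational(1, 270), Add(Rational(-103, 7), 297)), -15237), -1) = Pow(Add(Mul(Rational(1, 270), Rational(1976, 7)), -15237), -1) = Pow(Add(Rational(988, 945), -15237), -1) = Pow(Rational(-14397977, 945), -1) = Rational(-945, 14397977)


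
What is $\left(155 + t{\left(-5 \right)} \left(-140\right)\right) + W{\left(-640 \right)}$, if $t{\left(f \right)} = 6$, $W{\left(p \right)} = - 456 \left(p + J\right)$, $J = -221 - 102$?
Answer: $438443$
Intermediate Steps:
$J = -323$ ($J = -221 - 102 = -323$)
$W{\left(p \right)} = 147288 - 456 p$ ($W{\left(p \right)} = - 456 \left(p - 323\right) = - 456 \left(-323 + p\right) = 147288 - 456 p$)
$\left(155 + t{\left(-5 \right)} \left(-140\right)\right) + W{\left(-640 \right)} = \left(155 + 6 \left(-140\right)\right) + \left(147288 - -291840\right) = \left(155 - 840\right) + \left(147288 + 291840\right) = -685 + 439128 = 438443$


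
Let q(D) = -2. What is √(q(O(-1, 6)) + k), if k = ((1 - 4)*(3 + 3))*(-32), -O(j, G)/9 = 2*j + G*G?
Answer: √574 ≈ 23.958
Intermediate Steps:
O(j, G) = -18*j - 9*G² (O(j, G) = -9*(2*j + G*G) = -9*(2*j + G²) = -9*(G² + 2*j) = -18*j - 9*G²)
k = 576 (k = -3*6*(-32) = -18*(-32) = 576)
√(q(O(-1, 6)) + k) = √(-2 + 576) = √574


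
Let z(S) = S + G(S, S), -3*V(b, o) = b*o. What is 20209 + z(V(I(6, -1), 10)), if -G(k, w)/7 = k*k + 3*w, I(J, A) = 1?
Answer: 181781/9 ≈ 20198.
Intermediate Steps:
G(k, w) = -21*w - 7*k² (G(k, w) = -7*(k*k + 3*w) = -7*(k² + 3*w) = -21*w - 7*k²)
V(b, o) = -b*o/3
z(S) = -20*S - 7*S² (z(S) = S + (-21*S - 7*S²) = -20*S - 7*S²)
20209 + z(V(I(6, -1), 10)) = 20209 + (-⅓*1*10)*(-20 - (-7)*10/3) = 20209 - 10*(-20 - 7*(-10/3))/3 = 20209 - 10*(-20 + 70/3)/3 = 20209 - 10/3*10/3 = 20209 - 100/9 = 181781/9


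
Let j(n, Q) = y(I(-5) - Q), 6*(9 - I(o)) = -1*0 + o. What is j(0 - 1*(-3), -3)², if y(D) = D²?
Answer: 35153041/1296 ≈ 27124.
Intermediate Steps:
I(o) = 9 - o/6 (I(o) = 9 - (-1*0 + o)/6 = 9 - (0 + o)/6 = 9 - o/6)
j(n, Q) = (59/6 - Q)² (j(n, Q) = ((9 - ⅙*(-5)) - Q)² = ((9 + ⅚) - Q)² = (59/6 - Q)²)
j(0 - 1*(-3), -3)² = ((-59 + 6*(-3))²/36)² = ((-59 - 18)²/36)² = ((1/36)*(-77)²)² = ((1/36)*5929)² = (5929/36)² = 35153041/1296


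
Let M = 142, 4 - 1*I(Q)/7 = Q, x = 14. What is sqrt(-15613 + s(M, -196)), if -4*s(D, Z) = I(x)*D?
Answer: 2*I*sqrt(3282) ≈ 114.58*I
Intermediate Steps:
I(Q) = 28 - 7*Q
s(D, Z) = 35*D/2 (s(D, Z) = -(28 - 7*14)*D/4 = -(28 - 98)*D/4 = -(-35)*D/2 = 35*D/2)
sqrt(-15613 + s(M, -196)) = sqrt(-15613 + (35/2)*142) = sqrt(-15613 + 2485) = sqrt(-13128) = 2*I*sqrt(3282)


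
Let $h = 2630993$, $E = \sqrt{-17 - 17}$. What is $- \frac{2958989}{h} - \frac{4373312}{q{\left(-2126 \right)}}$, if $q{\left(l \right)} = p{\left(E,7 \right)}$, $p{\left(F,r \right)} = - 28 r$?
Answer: $\frac{2876393324243}{128918657} \approx 22312.0$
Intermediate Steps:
$E = i \sqrt{34}$ ($E = \sqrt{-34} = i \sqrt{34} \approx 5.8309 i$)
$q{\left(l \right)} = -196$ ($q{\left(l \right)} = \left(-28\right) 7 = -196$)
$- \frac{2958989}{h} - \frac{4373312}{q{\left(-2126 \right)}} = - \frac{2958989}{2630993} - \frac{4373312}{-196} = \left(-2958989\right) \frac{1}{2630993} - - \frac{1093328}{49} = - \frac{2958989}{2630993} + \frac{1093328}{49} = \frac{2876393324243}{128918657}$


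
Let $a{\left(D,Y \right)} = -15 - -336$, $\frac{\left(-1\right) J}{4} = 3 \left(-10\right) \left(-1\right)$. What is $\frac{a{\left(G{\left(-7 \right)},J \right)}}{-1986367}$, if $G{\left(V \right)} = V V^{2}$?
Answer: $- \frac{321}{1986367} \approx -0.0001616$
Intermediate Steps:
$G{\left(V \right)} = V^{3}$
$J = -120$ ($J = - 4 \cdot 3 \left(-10\right) \left(-1\right) = - 4 \left(\left(-30\right) \left(-1\right)\right) = \left(-4\right) 30 = -120$)
$a{\left(D,Y \right)} = 321$ ($a{\left(D,Y \right)} = -15 + 336 = 321$)
$\frac{a{\left(G{\left(-7 \right)},J \right)}}{-1986367} = \frac{321}{-1986367} = 321 \left(- \frac{1}{1986367}\right) = - \frac{321}{1986367}$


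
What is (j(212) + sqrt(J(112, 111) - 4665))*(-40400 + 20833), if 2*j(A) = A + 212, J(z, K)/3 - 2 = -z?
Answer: -4148204 - 58701*I*sqrt(555) ≈ -4.1482e+6 - 1.3829e+6*I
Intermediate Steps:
J(z, K) = 6 - 3*z (J(z, K) = 6 + 3*(-z) = 6 - 3*z)
j(A) = 106 + A/2 (j(A) = (A + 212)/2 = (212 + A)/2 = 106 + A/2)
(j(212) + sqrt(J(112, 111) - 4665))*(-40400 + 20833) = ((106 + (1/2)*212) + sqrt((6 - 3*112) - 4665))*(-40400 + 20833) = ((106 + 106) + sqrt((6 - 336) - 4665))*(-19567) = (212 + sqrt(-330 - 4665))*(-19567) = (212 + sqrt(-4995))*(-19567) = (212 + 3*I*sqrt(555))*(-19567) = -4148204 - 58701*I*sqrt(555)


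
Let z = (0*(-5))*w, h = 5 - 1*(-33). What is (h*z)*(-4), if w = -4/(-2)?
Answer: 0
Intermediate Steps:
w = 2 (w = -4*(-½) = 2)
h = 38 (h = 5 + 33 = 38)
z = 0 (z = (0*(-5))*2 = 0*2 = 0)
(h*z)*(-4) = (38*0)*(-4) = 0*(-4) = 0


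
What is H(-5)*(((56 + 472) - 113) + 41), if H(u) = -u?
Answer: 2280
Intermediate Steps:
H(-5)*(((56 + 472) - 113) + 41) = (-1*(-5))*(((56 + 472) - 113) + 41) = 5*((528 - 113) + 41) = 5*(415 + 41) = 5*456 = 2280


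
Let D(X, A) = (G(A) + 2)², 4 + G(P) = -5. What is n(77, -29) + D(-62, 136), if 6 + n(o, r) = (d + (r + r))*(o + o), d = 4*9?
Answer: -3345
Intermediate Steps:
G(P) = -9 (G(P) = -4 - 5 = -9)
d = 36
n(o, r) = -6 + 2*o*(36 + 2*r) (n(o, r) = -6 + (36 + (r + r))*(o + o) = -6 + (36 + 2*r)*(2*o) = -6 + 2*o*(36 + 2*r))
D(X, A) = 49 (D(X, A) = (-9 + 2)² = (-7)² = 49)
n(77, -29) + D(-62, 136) = (-6 + 72*77 + 4*77*(-29)) + 49 = (-6 + 5544 - 8932) + 49 = -3394 + 49 = -3345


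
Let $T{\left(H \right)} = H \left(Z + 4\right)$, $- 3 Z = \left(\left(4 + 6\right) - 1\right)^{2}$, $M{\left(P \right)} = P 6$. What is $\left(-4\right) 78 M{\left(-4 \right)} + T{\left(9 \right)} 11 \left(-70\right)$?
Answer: $166878$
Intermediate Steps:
$M{\left(P \right)} = 6 P$
$Z = -27$ ($Z = - \frac{\left(\left(4 + 6\right) - 1\right)^{2}}{3} = - \frac{\left(10 - 1\right)^{2}}{3} = - \frac{9^{2}}{3} = \left(- \frac{1}{3}\right) 81 = -27$)
$T{\left(H \right)} = - 23 H$ ($T{\left(H \right)} = H \left(-27 + 4\right) = H \left(-23\right) = - 23 H$)
$\left(-4\right) 78 M{\left(-4 \right)} + T{\left(9 \right)} 11 \left(-70\right) = \left(-4\right) 78 \cdot 6 \left(-4\right) + \left(-23\right) 9 \cdot 11 \left(-70\right) = \left(-312\right) \left(-24\right) + \left(-207\right) 11 \left(-70\right) = 7488 - -159390 = 7488 + 159390 = 166878$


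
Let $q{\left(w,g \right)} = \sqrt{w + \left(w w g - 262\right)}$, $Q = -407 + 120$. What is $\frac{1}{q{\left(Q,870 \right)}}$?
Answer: $\frac{\sqrt{71660481}}{71660481} \approx 0.00011813$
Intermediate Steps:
$Q = -287$
$q{\left(w,g \right)} = \sqrt{-262 + w + g w^{2}}$ ($q{\left(w,g \right)} = \sqrt{w + \left(w^{2} g - 262\right)} = \sqrt{w + \left(g w^{2} - 262\right)} = \sqrt{w + \left(-262 + g w^{2}\right)} = \sqrt{-262 + w + g w^{2}}$)
$\frac{1}{q{\left(Q,870 \right)}} = \frac{1}{\sqrt{-262 - 287 + 870 \left(-287\right)^{2}}} = \frac{1}{\sqrt{-262 - 287 + 870 \cdot 82369}} = \frac{1}{\sqrt{-262 - 287 + 71661030}} = \frac{1}{\sqrt{71660481}} = \frac{\sqrt{71660481}}{71660481}$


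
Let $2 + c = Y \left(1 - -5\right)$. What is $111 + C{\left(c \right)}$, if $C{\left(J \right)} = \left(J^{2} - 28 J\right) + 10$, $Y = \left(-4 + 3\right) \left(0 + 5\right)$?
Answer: $2041$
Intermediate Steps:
$Y = -5$ ($Y = \left(-1\right) 5 = -5$)
$c = -32$ ($c = -2 - 5 \left(1 - -5\right) = -2 - 5 \left(1 + 5\right) = -2 - 30 = -32$)
$C{\left(J \right)} = 10 + J^{2} - 28 J$
$111 + C{\left(c \right)} = 111 + \left(10 + \left(-32\right)^{2} - -896\right) = 111 + \left(10 + 1024 + 896\right) = 111 + 1930 = 2041$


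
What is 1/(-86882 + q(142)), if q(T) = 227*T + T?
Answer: -1/54506 ≈ -1.8347e-5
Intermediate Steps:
q(T) = 228*T
1/(-86882 + q(142)) = 1/(-86882 + 228*142) = 1/(-86882 + 32376) = 1/(-54506) = -1/54506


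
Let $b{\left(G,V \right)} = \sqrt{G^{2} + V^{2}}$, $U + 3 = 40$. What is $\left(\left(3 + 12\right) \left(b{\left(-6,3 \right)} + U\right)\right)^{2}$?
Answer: $318150 + 49950 \sqrt{5} \approx 4.2984 \cdot 10^{5}$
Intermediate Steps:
$U = 37$ ($U = -3 + 40 = 37$)
$\left(\left(3 + 12\right) \left(b{\left(-6,3 \right)} + U\right)\right)^{2} = \left(\left(3 + 12\right) \left(\sqrt{\left(-6\right)^{2} + 3^{2}} + 37\right)\right)^{2} = \left(15 \left(\sqrt{36 + 9} + 37\right)\right)^{2} = \left(15 \left(\sqrt{45} + 37\right)\right)^{2} = \left(15 \left(3 \sqrt{5} + 37\right)\right)^{2} = \left(15 \left(37 + 3 \sqrt{5}\right)\right)^{2} = \left(555 + 45 \sqrt{5}\right)^{2}$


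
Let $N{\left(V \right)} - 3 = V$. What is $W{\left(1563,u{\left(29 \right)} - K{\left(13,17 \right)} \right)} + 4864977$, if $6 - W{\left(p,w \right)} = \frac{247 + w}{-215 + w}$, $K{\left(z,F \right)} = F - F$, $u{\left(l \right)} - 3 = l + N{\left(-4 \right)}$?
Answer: $\frac{447578575}{92} \approx 4.865 \cdot 10^{6}$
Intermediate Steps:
$N{\left(V \right)} = 3 + V$
$u{\left(l \right)} = 2 + l$ ($u{\left(l \right)} = 3 + \left(l + \left(3 - 4\right)\right) = 3 + \left(l - 1\right) = 3 + \left(-1 + l\right) = 2 + l$)
$K{\left(z,F \right)} = 0$
$W{\left(p,w \right)} = 6 - \frac{247 + w}{-215 + w}$
$W{\left(1563,u{\left(29 \right)} - K{\left(13,17 \right)} \right)} + 4864977 = \frac{-1537 + 5 \left(\left(2 + 29\right) - 0\right)}{-215 + \left(\left(2 + 29\right) - 0\right)} + 4864977 = \frac{-1537 + 5 \left(31 + 0\right)}{-215 + \left(31 + 0\right)} + 4864977 = \frac{-1537 + 5 \cdot 31}{-215 + 31} + 4864977 = \frac{-1537 + 155}{-184} + 4864977 = \left(- \frac{1}{184}\right) \left(-1382\right) + 4864977 = \frac{691}{92} + 4864977 = \frac{447578575}{92}$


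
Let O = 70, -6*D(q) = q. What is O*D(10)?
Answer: -350/3 ≈ -116.67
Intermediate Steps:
D(q) = -q/6
O*D(10) = 70*(-1/6*10) = 70*(-5/3) = -350/3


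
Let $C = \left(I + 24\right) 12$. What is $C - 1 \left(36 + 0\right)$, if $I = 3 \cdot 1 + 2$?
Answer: $312$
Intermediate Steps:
$I = 5$ ($I = 3 + 2 = 5$)
$C = 348$ ($C = \left(5 + 24\right) 12 = 29 \cdot 12 = 348$)
$C - 1 \left(36 + 0\right) = 348 - 1 \left(36 + 0\right) = 348 - 1 \cdot 36 = 348 - 36 = 312$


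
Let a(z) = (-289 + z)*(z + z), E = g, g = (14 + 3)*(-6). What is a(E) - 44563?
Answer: 35201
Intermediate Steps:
g = -102 (g = 17*(-6) = -102)
E = -102
a(z) = 2*z*(-289 + z) (a(z) = (-289 + z)*(2*z) = 2*z*(-289 + z))
a(E) - 44563 = 2*(-102)*(-289 - 102) - 44563 = 2*(-102)*(-391) - 44563 = 79764 - 44563 = 35201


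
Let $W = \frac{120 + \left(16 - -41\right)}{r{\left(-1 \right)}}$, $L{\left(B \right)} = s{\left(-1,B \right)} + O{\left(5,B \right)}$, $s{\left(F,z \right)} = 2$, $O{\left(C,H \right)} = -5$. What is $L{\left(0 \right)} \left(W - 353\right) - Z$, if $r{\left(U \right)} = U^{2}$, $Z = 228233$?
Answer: $-227705$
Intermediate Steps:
$L{\left(B \right)} = -3$ ($L{\left(B \right)} = 2 - 5 = -3$)
$W = 177$ ($W = \frac{120 + \left(16 - -41\right)}{\left(-1\right)^{2}} = \frac{120 + \left(16 + 41\right)}{1} = \left(120 + 57\right) 1 = 177 \cdot 1 = 177$)
$L{\left(0 \right)} \left(W - 353\right) - Z = - 3 \left(177 - 353\right) - 228233 = \left(-3\right) \left(-176\right) - 228233 = 528 - 228233 = -227705$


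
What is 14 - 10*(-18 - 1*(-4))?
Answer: 154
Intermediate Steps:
14 - 10*(-18 - 1*(-4)) = 14 - 10*(-18 + 4) = 14 - 10*(-14) = 14 + 140 = 154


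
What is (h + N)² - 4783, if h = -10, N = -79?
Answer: 3138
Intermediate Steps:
(h + N)² - 4783 = (-10 - 79)² - 4783 = (-89)² - 4783 = 7921 - 4783 = 3138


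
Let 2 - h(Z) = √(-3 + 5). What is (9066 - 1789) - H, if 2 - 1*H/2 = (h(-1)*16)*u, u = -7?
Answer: 6825 + 224*√2 ≈ 7141.8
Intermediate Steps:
h(Z) = 2 - √2 (h(Z) = 2 - √(-3 + 5) = 2 - √2)
H = 452 - 224*√2 (H = 4 - 2*(2 - √2)*16*(-7) = 4 - 2*(32 - 16*√2)*(-7) = 4 - 2*(-224 + 112*√2) = 4 + (448 - 224*√2) = 452 - 224*√2 ≈ 135.22)
(9066 - 1789) - H = (9066 - 1789) - (452 - 224*√2) = 7277 + (-452 + 224*√2) = 6825 + 224*√2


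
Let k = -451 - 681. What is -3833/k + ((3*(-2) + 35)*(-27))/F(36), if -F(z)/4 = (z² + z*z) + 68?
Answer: 10417369/3011120 ≈ 3.4596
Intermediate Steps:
F(z) = -272 - 8*z² (F(z) = -4*((z² + z*z) + 68) = -4*((z² + z²) + 68) = -4*(2*z² + 68) = -4*(68 + 2*z²) = -272 - 8*z²)
k = -1132
-3833/k + ((3*(-2) + 35)*(-27))/F(36) = -3833/(-1132) + ((3*(-2) + 35)*(-27))/(-272 - 8*36²) = -3833*(-1/1132) + ((-6 + 35)*(-27))/(-272 - 8*1296) = 3833/1132 + (29*(-27))/(-272 - 10368) = 3833/1132 - 783/(-10640) = 3833/1132 - 783*(-1/10640) = 3833/1132 + 783/10640 = 10417369/3011120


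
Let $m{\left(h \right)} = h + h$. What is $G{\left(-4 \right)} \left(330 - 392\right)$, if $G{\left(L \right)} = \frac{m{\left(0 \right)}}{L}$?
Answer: $0$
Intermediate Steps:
$m{\left(h \right)} = 2 h$
$G{\left(L \right)} = 0$ ($G{\left(L \right)} = \frac{2 \cdot 0}{L} = \frac{0}{L} = 0$)
$G{\left(-4 \right)} \left(330 - 392\right) = 0 \left(330 - 392\right) = 0 \left(-62\right) = 0$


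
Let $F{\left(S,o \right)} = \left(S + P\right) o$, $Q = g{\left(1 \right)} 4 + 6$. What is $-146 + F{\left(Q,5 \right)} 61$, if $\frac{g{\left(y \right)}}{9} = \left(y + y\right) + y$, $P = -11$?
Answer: $31269$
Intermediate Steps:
$g{\left(y \right)} = 27 y$ ($g{\left(y \right)} = 9 \left(\left(y + y\right) + y\right) = 9 \left(2 y + y\right) = 9 \cdot 3 y = 27 y$)
$Q = 114$ ($Q = 27 \cdot 1 \cdot 4 + 6 = 27 \cdot 4 + 6 = 108 + 6 = 114$)
$F{\left(S,o \right)} = o \left(-11 + S\right)$ ($F{\left(S,o \right)} = \left(S - 11\right) o = \left(-11 + S\right) o = o \left(-11 + S\right)$)
$-146 + F{\left(Q,5 \right)} 61 = -146 + 5 \left(-11 + 114\right) 61 = -146 + 5 \cdot 103 \cdot 61 = -146 + 515 \cdot 61 = -146 + 31415 = 31269$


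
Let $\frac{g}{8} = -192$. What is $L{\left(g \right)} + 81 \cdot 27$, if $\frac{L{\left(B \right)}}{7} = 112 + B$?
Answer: $-7781$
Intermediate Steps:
$g = -1536$ ($g = 8 \left(-192\right) = -1536$)
$L{\left(B \right)} = 784 + 7 B$ ($L{\left(B \right)} = 7 \left(112 + B\right) = 784 + 7 B$)
$L{\left(g \right)} + 81 \cdot 27 = \left(784 + 7 \left(-1536\right)\right) + 81 \cdot 27 = \left(784 - 10752\right) + 2187 = -9968 + 2187 = -7781$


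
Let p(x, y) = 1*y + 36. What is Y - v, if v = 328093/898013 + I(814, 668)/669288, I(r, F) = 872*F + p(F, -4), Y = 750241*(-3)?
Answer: -56364636149258940/25042888531 ≈ -2.2507e+6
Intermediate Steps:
Y = -2250723
p(x, y) = 36 + y (p(x, y) = y + 36 = 36 + y)
I(r, F) = 32 + 872*F (I(r, F) = 872*F + (36 - 4) = 872*F + 32 = 32 + 872*F)
v = 30946101027/25042888531 (v = 328093/898013 + (32 + 872*668)/669288 = 328093*(1/898013) + (32 + 582496)*(1/669288) = 328093/898013 + 582528*(1/669288) = 328093/898013 + 24272/27887 = 30946101027/25042888531 ≈ 1.2357)
Y - v = -2250723 - 1*30946101027/25042888531 = -2250723 - 30946101027/25042888531 = -56364636149258940/25042888531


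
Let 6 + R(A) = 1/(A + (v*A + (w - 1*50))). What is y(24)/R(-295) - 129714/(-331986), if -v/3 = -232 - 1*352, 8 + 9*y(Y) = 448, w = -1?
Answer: -11987447591233/1545287100543 ≈ -7.7574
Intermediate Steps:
y(Y) = 440/9 (y(Y) = -8/9 + (⅑)*448 = -8/9 + 448/9 = 440/9)
v = 1752 (v = -3*(-232 - 1*352) = -3*(-232 - 352) = -3*(-584) = 1752)
R(A) = -6 + 1/(-51 + 1753*A) (R(A) = -6 + 1/(A + (1752*A + (-1 - 1*50))) = -6 + 1/(A + (1752*A + (-1 - 50))) = -6 + 1/(A + (1752*A - 51)) = -6 + 1/(A + (-51 + 1752*A)) = -6 + 1/(-51 + 1753*A))
y(24)/R(-295) - 129714/(-331986) = 440/(9*(((307 - 10518*(-295))/(-51 + 1753*(-295))))) - 129714/(-331986) = 440/(9*(((307 + 3102810)/(-51 - 517135)))) - 129714*(-1/331986) = 440/(9*((3103117/(-517186)))) + 21619/55331 = 440/(9*((-1/517186*3103117))) + 21619/55331 = 440/(9*(-3103117/517186)) + 21619/55331 = (440/9)*(-517186/3103117) + 21619/55331 = -227561840/27928053 + 21619/55331 = -11987447591233/1545287100543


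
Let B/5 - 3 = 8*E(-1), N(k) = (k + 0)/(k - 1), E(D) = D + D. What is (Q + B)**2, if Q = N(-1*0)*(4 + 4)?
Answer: 4225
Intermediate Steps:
E(D) = 2*D
N(k) = k/(-1 + k)
B = -65 (B = 15 + 5*(8*(2*(-1))) = 15 + 5*(8*(-2)) = 15 + 5*(-16) = 15 - 80 = -65)
Q = 0 (Q = ((-1*0)/(-1 - 1*0))*(4 + 4) = (0/(-1 + 0))*8 = (0/(-1))*8 = (0*(-1))*8 = 0*8 = 0)
(Q + B)**2 = (0 - 65)**2 = (-65)**2 = 4225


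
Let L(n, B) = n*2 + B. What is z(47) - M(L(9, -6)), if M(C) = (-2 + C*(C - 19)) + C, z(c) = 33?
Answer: 107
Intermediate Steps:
L(n, B) = B + 2*n (L(n, B) = 2*n + B = B + 2*n)
M(C) = -2 + C + C*(-19 + C) (M(C) = (-2 + C*(-19 + C)) + C = -2 + C + C*(-19 + C))
z(47) - M(L(9, -6)) = 33 - (-2 + (-6 + 2*9)² - 18*(-6 + 2*9)) = 33 - (-2 + (-6 + 18)² - 18*(-6 + 18)) = 33 - (-2 + 12² - 18*12) = 33 - (-2 + 144 - 216) = 33 - 1*(-74) = 33 + 74 = 107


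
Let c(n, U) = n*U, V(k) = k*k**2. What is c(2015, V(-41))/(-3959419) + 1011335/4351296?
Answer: 608294077320605/17228604057024 ≈ 35.307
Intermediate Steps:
V(k) = k**3
c(n, U) = U*n
c(2015, V(-41))/(-3959419) + 1011335/4351296 = ((-41)**3*2015)/(-3959419) + 1011335/4351296 = -68921*2015*(-1/3959419) + 1011335*(1/4351296) = -138875815*(-1/3959419) + 1011335/4351296 = 138875815/3959419 + 1011335/4351296 = 608294077320605/17228604057024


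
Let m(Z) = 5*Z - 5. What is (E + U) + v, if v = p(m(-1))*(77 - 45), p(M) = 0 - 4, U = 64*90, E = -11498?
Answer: -5866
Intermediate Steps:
m(Z) = -5 + 5*Z
U = 5760
p(M) = -4
v = -128 (v = -4*(77 - 45) = -4*32 = -128)
(E + U) + v = (-11498 + 5760) - 128 = -5738 - 128 = -5866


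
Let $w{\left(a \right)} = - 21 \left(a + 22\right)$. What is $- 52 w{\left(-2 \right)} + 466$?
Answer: $22306$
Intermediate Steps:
$w{\left(a \right)} = -462 - 21 a$ ($w{\left(a \right)} = - 21 \left(22 + a\right) = -462 - 21 a$)
$- 52 w{\left(-2 \right)} + 466 = - 52 \left(-462 - -42\right) + 466 = - 52 \left(-462 + 42\right) + 466 = \left(-52\right) \left(-420\right) + 466 = 21840 + 466 = 22306$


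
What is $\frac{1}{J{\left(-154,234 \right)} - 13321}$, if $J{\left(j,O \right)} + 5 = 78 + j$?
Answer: $- \frac{1}{13402} \approx -7.4616 \cdot 10^{-5}$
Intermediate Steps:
$J{\left(j,O \right)} = 73 + j$ ($J{\left(j,O \right)} = -5 + \left(78 + j\right) = 73 + j$)
$\frac{1}{J{\left(-154,234 \right)} - 13321} = \frac{1}{\left(73 - 154\right) - 13321} = \frac{1}{-81 - 13321} = \frac{1}{-13402} = - \frac{1}{13402}$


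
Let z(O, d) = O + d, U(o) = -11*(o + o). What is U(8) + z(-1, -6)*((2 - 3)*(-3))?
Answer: -197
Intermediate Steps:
U(o) = -22*o
U(8) + z(-1, -6)*((2 - 3)*(-3)) = -22*8 + (-1 - 6)*((2 - 3)*(-3)) = -176 - (-7)*(-3) = -176 - 7*3 = -176 - 21 = -197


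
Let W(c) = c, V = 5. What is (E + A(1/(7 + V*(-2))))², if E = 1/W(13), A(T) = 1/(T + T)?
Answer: 1369/676 ≈ 2.0251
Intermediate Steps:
A(T) = 1/(2*T)
E = 1/13 ≈ 0.076923
(E + A(1/(7 + V*(-2))))² = (1/13 + 1/(2*(1/(7 + 5*(-2)))))² = (1/13 + 1/(2*(1/(7 - 10))))² = (1/13 + 1/(2*(1/(-3))))² = (1/13 + 1/(2*(-⅓)))² = (1/13 + (½)*(-3))² = (1/13 - 3/2)² = (-37/26)² = 1369/676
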